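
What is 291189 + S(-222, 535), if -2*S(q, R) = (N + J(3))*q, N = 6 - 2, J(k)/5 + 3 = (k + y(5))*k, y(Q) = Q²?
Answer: 336588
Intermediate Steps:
J(k) = -15 + 5*k*(25 + k) (J(k) = -15 + 5*((k + 5²)*k) = -15 + 5*((k + 25)*k) = -15 + 5*((25 + k)*k) = -15 + 5*(k*(25 + k)) = -15 + 5*k*(25 + k))
N = 4
S(q, R) = -409*q/2 (S(q, R) = -(4 + (-15 + 5*3² + 125*3))*q/2 = -(4 + (-15 + 5*9 + 375))*q/2 = -(4 + (-15 + 45 + 375))*q/2 = -(4 + 405)*q/2 = -409*q/2)
291189 + S(-222, 535) = 291189 - 409/2*(-222) = 291189 + 45399 = 336588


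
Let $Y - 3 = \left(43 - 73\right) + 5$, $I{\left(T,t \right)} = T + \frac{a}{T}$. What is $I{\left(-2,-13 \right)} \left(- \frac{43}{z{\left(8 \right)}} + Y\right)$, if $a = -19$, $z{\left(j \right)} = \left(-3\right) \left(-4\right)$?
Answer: $- \frac{1535}{8} \approx -191.88$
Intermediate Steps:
$z{\left(j \right)} = 12$
$I{\left(T,t \right)} = T - \frac{19}{T}$
$Y = -22$ ($Y = 3 + \left(\left(43 - 73\right) + 5\right) = 3 + \left(-30 + 5\right) = 3 - 25 = -22$)
$I{\left(-2,-13 \right)} \left(- \frac{43}{z{\left(8 \right)}} + Y\right) = \left(-2 - \frac{19}{-2}\right) \left(- \frac{43}{12} - 22\right) = \left(-2 - - \frac{19}{2}\right) \left(\left(-43\right) \frac{1}{12} - 22\right) = \left(-2 + \frac{19}{2}\right) \left(- \frac{43}{12} - 22\right) = \frac{15}{2} \left(- \frac{307}{12}\right) = - \frac{1535}{8}$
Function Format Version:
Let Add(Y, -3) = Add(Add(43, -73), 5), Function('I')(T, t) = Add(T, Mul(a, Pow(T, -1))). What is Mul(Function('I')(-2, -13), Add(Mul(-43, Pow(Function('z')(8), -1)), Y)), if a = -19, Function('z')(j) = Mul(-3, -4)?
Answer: Rational(-1535, 8) ≈ -191.88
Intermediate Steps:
Function('z')(j) = 12
Function('I')(T, t) = Add(T, Mul(-19, Pow(T, -1)))
Y = -22 (Y = Add(3, Add(Add(43, -73), 5)) = Add(3, Add(-30, 5)) = Add(3, -25) = -22)
Mul(Function('I')(-2, -13), Add(Mul(-43, Pow(Function('z')(8), -1)), Y)) = Mul(Add(-2, Mul(-19, Pow(-2, -1))), Add(Mul(-43, Pow(12, -1)), -22)) = Mul(Add(-2, Mul(-19, Rational(-1, 2))), Add(Mul(-43, Rational(1, 12)), -22)) = Mul(Add(-2, Rational(19, 2)), Add(Rational(-43, 12), -22)) = Mul(Rational(15, 2), Rational(-307, 12)) = Rational(-1535, 8)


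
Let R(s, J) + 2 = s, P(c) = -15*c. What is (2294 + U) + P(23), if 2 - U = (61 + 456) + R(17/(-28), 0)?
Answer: 40225/28 ≈ 1436.6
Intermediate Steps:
R(s, J) = -2 + s
U = -14347/28 (U = 2 - ((61 + 456) + (-2 + 17/(-28))) = 2 - (517 + (-2 + 17*(-1/28))) = 2 - (517 + (-2 - 17/28)) = 2 - (517 - 73/28) = 2 - 1*14403/28 = 2 - 14403/28 = -14347/28 ≈ -512.39)
(2294 + U) + P(23) = (2294 - 14347/28) - 15*23 = 49885/28 - 345 = 40225/28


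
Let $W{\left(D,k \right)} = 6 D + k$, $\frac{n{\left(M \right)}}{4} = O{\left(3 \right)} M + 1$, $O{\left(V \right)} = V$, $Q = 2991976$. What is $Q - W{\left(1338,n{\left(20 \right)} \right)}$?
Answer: $2983704$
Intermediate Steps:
$n{\left(M \right)} = 4 + 12 M$ ($n{\left(M \right)} = 4 \left(3 M + 1\right) = 4 \left(1 + 3 M\right) = 4 + 12 M$)
$W{\left(D,k \right)} = k + 6 D$
$Q - W{\left(1338,n{\left(20 \right)} \right)} = 2991976 - \left(\left(4 + 12 \cdot 20\right) + 6 \cdot 1338\right) = 2991976 - \left(\left(4 + 240\right) + 8028\right) = 2991976 - \left(244 + 8028\right) = 2991976 - 8272 = 2983704$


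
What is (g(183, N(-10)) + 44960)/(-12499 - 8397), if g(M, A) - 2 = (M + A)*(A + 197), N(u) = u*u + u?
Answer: -123313/20896 ≈ -5.9013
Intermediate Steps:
N(u) = u + u**2 (N(u) = u**2 + u = u + u**2)
g(M, A) = 2 + (197 + A)*(A + M) (g(M, A) = 2 + (M + A)*(A + 197) = 2 + (A + M)*(197 + A) = 2 + (197 + A)*(A + M))
(g(183, N(-10)) + 44960)/(-12499 - 8397) = ((2 + (-10*(1 - 10))**2 + 197*(-10*(1 - 10)) + 197*183 - 10*(1 - 10)*183) + 44960)/(-12499 - 8397) = ((2 + (-10*(-9))**2 + 197*(-10*(-9)) + 36051 - 10*(-9)*183) + 44960)/(-20896) = ((2 + 90**2 + 197*90 + 36051 + 90*183) + 44960)*(-1/20896) = ((2 + 8100 + 17730 + 36051 + 16470) + 44960)*(-1/20896) = (78353 + 44960)*(-1/20896) = 123313*(-1/20896) = -123313/20896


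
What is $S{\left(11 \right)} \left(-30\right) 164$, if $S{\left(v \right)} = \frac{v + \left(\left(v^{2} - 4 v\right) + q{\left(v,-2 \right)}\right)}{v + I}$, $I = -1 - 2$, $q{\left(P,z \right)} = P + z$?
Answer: $-59655$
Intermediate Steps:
$I = -3$ ($I = -1 - 2 = -3$)
$S{\left(v \right)} = \frac{-2 + v^{2} - 2 v}{-3 + v}$ ($S{\left(v \right)} = \frac{v + \left(\left(v^{2} - 4 v\right) + \left(v - 2\right)\right)}{v - 3} = \frac{v + \left(\left(v^{2} - 4 v\right) + \left(-2 + v\right)\right)}{-3 + v} = \frac{v - \left(2 - v^{2} + 3 v\right)}{-3 + v} = \frac{-2 + v^{2} - 2 v}{-3 + v}$)
$S{\left(11 \right)} \left(-30\right) 164 = \frac{-2 + 11^{2} - 22}{-3 + 11} \left(-30\right) 164 = \frac{-2 + 121 - 22}{8} \left(-30\right) 164 = \frac{1}{8} \cdot 97 \left(-30\right) 164 = \frac{97}{8} \left(-30\right) 164 = \left(- \frac{1455}{4}\right) 164 = -59655$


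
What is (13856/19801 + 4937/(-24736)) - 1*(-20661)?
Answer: 10119951875775/489797536 ≈ 20662.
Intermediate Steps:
(13856/19801 + 4937/(-24736)) - 1*(-20661) = (13856*(1/19801) + 4937*(-1/24736)) + 20661 = (13856/19801 - 4937/24736) + 20661 = 244984479/489797536 + 20661 = 10119951875775/489797536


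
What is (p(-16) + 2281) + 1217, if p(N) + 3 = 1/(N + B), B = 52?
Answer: 125821/36 ≈ 3495.0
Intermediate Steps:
p(N) = -3 + 1/(52 + N) (p(N) = -3 + 1/(N + 52) = -3 + 1/(52 + N))
(p(-16) + 2281) + 1217 = ((-155 - 3*(-16))/(52 - 16) + 2281) + 1217 = ((-155 + 48)/36 + 2281) + 1217 = ((1/36)*(-107) + 2281) + 1217 = (-107/36 + 2281) + 1217 = 82009/36 + 1217 = 125821/36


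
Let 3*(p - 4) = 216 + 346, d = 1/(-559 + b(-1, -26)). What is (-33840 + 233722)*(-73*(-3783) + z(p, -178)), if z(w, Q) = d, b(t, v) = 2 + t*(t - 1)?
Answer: 30635563147208/555 ≈ 5.5199e+10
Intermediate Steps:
b(t, v) = 2 + t*(-1 + t)
d = -1/555 (d = 1/(-559 + (2 + (-1)**2 - 1*(-1))) = 1/(-559 + (2 + 1 + 1)) = 1/(-559 + 4) = 1/(-555) = -1/555 ≈ -0.0018018)
p = 574/3 (p = 4 + (216 + 346)/3 = 4 + (1/3)*562 = 4 + 562/3 = 574/3 ≈ 191.33)
z(w, Q) = -1/555
(-33840 + 233722)*(-73*(-3783) + z(p, -178)) = (-33840 + 233722)*(-73*(-3783) - 1/555) = 199882*(276159 - 1/555) = 199882*(153268244/555) = 30635563147208/555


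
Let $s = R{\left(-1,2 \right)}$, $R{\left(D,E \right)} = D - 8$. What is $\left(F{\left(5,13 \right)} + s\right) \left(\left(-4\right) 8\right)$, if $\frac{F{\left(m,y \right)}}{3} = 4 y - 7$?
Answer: $-4032$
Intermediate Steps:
$F{\left(m,y \right)} = -21 + 12 y$ ($F{\left(m,y \right)} = 3 \left(4 y - 7\right) = 3 \left(-7 + 4 y\right) = -21 + 12 y$)
$R{\left(D,E \right)} = -8 + D$
$s = -9$ ($s = -8 - 1 = -9$)
$\left(F{\left(5,13 \right)} + s\right) \left(\left(-4\right) 8\right) = \left(\left(-21 + 12 \cdot 13\right) - 9\right) \left(\left(-4\right) 8\right) = \left(\left(-21 + 156\right) - 9\right) \left(-32\right) = \left(135 - 9\right) \left(-32\right) = 126 \left(-32\right) = -4032$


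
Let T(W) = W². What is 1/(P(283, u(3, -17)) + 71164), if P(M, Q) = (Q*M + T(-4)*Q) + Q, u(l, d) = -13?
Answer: 1/67264 ≈ 1.4867e-5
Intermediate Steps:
P(M, Q) = 17*Q + M*Q (P(M, Q) = (Q*M + (-4)²*Q) + Q = (M*Q + 16*Q) + Q = (16*Q + M*Q) + Q = 17*Q + M*Q)
1/(P(283, u(3, -17)) + 71164) = 1/(-13*(17 + 283) + 71164) = 1/(-13*300 + 71164) = 1/(-3900 + 71164) = 1/67264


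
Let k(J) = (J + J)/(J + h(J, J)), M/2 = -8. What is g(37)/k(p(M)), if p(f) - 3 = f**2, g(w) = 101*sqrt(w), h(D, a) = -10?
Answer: 25149*sqrt(37)/518 ≈ 295.32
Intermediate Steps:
M = -16 (M = 2*(-8) = -16)
p(f) = 3 + f**2
k(J) = 2*J/(-10 + J) (k(J) = (J + J)/(J - 10) = (2*J)/(-10 + J) = 2*J/(-10 + J))
g(37)/k(p(M)) = (101*sqrt(37))/((2*(3 + (-16)**2)/(-10 + (3 + (-16)**2)))) = (101*sqrt(37))/((2*(3 + 256)/(-10 + (3 + 256)))) = (101*sqrt(37))/((2*259/(-10 + 259))) = (101*sqrt(37))/((2*259/249)) = (101*sqrt(37))/((2*259*(1/249))) = (101*sqrt(37))/(518/249) = (101*sqrt(37))*(249/518) = 25149*sqrt(37)/518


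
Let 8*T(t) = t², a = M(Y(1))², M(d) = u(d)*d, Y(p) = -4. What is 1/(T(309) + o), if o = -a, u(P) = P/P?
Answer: 8/95353 ≈ 8.3899e-5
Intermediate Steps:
u(P) = 1
M(d) = d (M(d) = 1*d = d)
a = 16 (a = (-4)² = 16)
T(t) = t²/8
o = -16 (o = -1*16 = -16)
1/(T(309) + o) = 1/((⅛)*309² - 16) = 1/((⅛)*95481 - 16) = 1/(95481/8 - 16) = 1/(95353/8) = 8/95353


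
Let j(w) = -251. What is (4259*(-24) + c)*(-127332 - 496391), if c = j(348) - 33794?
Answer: 84989119703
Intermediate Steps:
c = -34045 (c = -251 - 33794 = -34045)
(4259*(-24) + c)*(-127332 - 496391) = (4259*(-24) - 34045)*(-127332 - 496391) = (-102216 - 34045)*(-623723) = -136261*(-623723) = 84989119703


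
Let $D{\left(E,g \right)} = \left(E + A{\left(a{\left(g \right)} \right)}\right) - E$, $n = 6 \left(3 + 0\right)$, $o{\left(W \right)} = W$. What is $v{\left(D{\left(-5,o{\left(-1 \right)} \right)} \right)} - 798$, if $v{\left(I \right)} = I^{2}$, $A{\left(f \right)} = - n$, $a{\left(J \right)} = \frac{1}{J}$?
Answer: $-474$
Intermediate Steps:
$n = 18$ ($n = 6 \cdot 3 = 18$)
$A{\left(f \right)} = -18$ ($A{\left(f \right)} = \left(-1\right) 18 = -18$)
$D{\left(E,g \right)} = -18$ ($D{\left(E,g \right)} = \left(E - 18\right) - E = \left(-18 + E\right) - E = -18$)
$v{\left(D{\left(-5,o{\left(-1 \right)} \right)} \right)} - 798 = \left(-18\right)^{2} - 798 = 324 - 798 = -474$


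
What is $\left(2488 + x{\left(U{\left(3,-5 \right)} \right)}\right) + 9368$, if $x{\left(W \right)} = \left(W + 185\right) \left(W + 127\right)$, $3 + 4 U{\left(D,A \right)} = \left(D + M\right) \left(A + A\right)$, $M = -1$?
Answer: $\frac{537441}{16} \approx 33590.0$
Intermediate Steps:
$U{\left(D,A \right)} = - \frac{3}{4} + \frac{A \left(-1 + D\right)}{2}$ ($U{\left(D,A \right)} = - \frac{3}{4} + \frac{\left(D - 1\right) \left(A + A\right)}{4} = - \frac{3}{4} + \frac{\left(-1 + D\right) 2 A}{4} = - \frac{3}{4} + \frac{2 A \left(-1 + D\right)}{4} = - \frac{3}{4} + \frac{A \left(-1 + D\right)}{2}$)
$x{\left(W \right)} = \left(127 + W\right) \left(185 + W\right)$ ($x{\left(W \right)} = \left(185 + W\right) \left(127 + W\right) = \left(127 + W\right) \left(185 + W\right)$)
$\left(2488 + x{\left(U{\left(3,-5 \right)} \right)}\right) + 9368 = \left(2488 + \left(23495 + \left(- \frac{3}{4} - - \frac{5}{2} + \frac{1}{2} \left(-5\right) 3\right)^{2} + 312 \left(- \frac{3}{4} - - \frac{5}{2} + \frac{1}{2} \left(-5\right) 3\right)\right)\right) + 9368 = \left(2488 + \left(23495 + \left(- \frac{3}{4} + \frac{5}{2} - \frac{15}{2}\right)^{2} + 312 \left(- \frac{3}{4} + \frac{5}{2} - \frac{15}{2}\right)\right)\right) + 9368 = \left(2488 + \left(23495 + \left(- \frac{23}{4}\right)^{2} + 312 \left(- \frac{23}{4}\right)\right)\right) + 9368 = \left(2488 + \left(23495 + \frac{529}{16} - 1794\right)\right) + 9368 = \left(2488 + \frac{347745}{16}\right) + 9368 = \frac{387553}{16} + 9368 = \frac{537441}{16}$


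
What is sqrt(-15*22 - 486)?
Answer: 4*I*sqrt(51) ≈ 28.566*I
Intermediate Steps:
sqrt(-15*22 - 486) = sqrt(-330 - 486) = sqrt(-816) = 4*I*sqrt(51)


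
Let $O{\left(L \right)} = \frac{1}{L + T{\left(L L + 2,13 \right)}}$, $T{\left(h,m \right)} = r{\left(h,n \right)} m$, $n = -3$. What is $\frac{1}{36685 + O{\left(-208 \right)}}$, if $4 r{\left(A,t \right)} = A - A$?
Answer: $\frac{208}{7630479} \approx 2.7259 \cdot 10^{-5}$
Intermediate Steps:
$r{\left(A,t \right)} = 0$ ($r{\left(A,t \right)} = \frac{A - A}{4} = \frac{1}{4} \cdot 0 = 0$)
$T{\left(h,m \right)} = 0$ ($T{\left(h,m \right)} = 0 m = 0$)
$O{\left(L \right)} = \frac{1}{L}$ ($O{\left(L \right)} = \frac{1}{L + 0} = \frac{1}{L}$)
$\frac{1}{36685 + O{\left(-208 \right)}} = \frac{1}{36685 + \frac{1}{-208}} = \frac{1}{36685 - \frac{1}{208}} = \frac{1}{\frac{7630479}{208}} = \frac{208}{7630479}$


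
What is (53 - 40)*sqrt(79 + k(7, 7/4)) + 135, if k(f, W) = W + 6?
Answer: 135 + 13*sqrt(347)/2 ≈ 256.08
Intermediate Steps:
k(f, W) = 6 + W
(53 - 40)*sqrt(79 + k(7, 7/4)) + 135 = (53 - 40)*sqrt(79 + (6 + 7/4)) + 135 = 13*sqrt(79 + (6 + 7*(1/4))) + 135 = 13*sqrt(79 + (6 + 7/4)) + 135 = 13*sqrt(79 + 31/4) + 135 = 13*sqrt(347/4) + 135 = 13*(sqrt(347)/2) + 135 = 13*sqrt(347)/2 + 135 = 135 + 13*sqrt(347)/2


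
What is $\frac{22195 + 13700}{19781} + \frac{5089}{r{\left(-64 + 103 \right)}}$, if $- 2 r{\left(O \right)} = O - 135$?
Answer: $\frac{102388469}{949488} \approx 107.84$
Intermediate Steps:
$r{\left(O \right)} = \frac{135}{2} - \frac{O}{2}$ ($r{\left(O \right)} = - \frac{O - 135}{2} = - \frac{-135 + O}{2} = \frac{135}{2} - \frac{O}{2}$)
$\frac{22195 + 13700}{19781} + \frac{5089}{r{\left(-64 + 103 \right)}} = \frac{22195 + 13700}{19781} + \frac{5089}{\frac{135}{2} - \frac{-64 + 103}{2}} = 35895 \cdot \frac{1}{19781} + \frac{5089}{\frac{135}{2} - \frac{39}{2}} = \frac{35895}{19781} + \frac{5089}{\frac{135}{2} - \frac{39}{2}} = \frac{35895}{19781} + \frac{5089}{48} = \frac{102388469}{949488}$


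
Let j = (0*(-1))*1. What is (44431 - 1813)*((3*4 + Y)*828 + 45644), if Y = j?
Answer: 2368708440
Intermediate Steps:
j = 0 (j = 0*1 = 0)
Y = 0
(44431 - 1813)*((3*4 + Y)*828 + 45644) = (44431 - 1813)*((3*4 + 0)*828 + 45644) = 42618*((12 + 0)*828 + 45644) = 42618*(12*828 + 45644) = 42618*(9936 + 45644) = 42618*55580 = 2368708440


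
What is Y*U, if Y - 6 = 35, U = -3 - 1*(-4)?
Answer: 41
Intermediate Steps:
U = 1 (U = -3 + 4 = 1)
Y = 41 (Y = 6 + 35 = 41)
Y*U = 41*1 = 41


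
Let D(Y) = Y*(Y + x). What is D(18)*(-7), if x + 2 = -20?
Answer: 504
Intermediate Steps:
x = -22 (x = -2 - 20 = -22)
D(Y) = Y*(-22 + Y) (D(Y) = Y*(Y - 22) = Y*(-22 + Y))
D(18)*(-7) = (18*(-22 + 18))*(-7) = (18*(-4))*(-7) = -72*(-7) = 504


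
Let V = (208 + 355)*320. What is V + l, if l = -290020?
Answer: -109860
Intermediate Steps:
V = 180160 (V = 563*320 = 180160)
V + l = 180160 - 290020 = -109860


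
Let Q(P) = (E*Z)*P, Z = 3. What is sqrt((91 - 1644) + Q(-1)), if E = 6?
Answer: I*sqrt(1571) ≈ 39.636*I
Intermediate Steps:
Q(P) = 18*P (Q(P) = (6*3)*P = 18*P)
sqrt((91 - 1644) + Q(-1)) = sqrt((91 - 1644) + 18*(-1)) = sqrt(-1553 - 18) = sqrt(-1571) = I*sqrt(1571)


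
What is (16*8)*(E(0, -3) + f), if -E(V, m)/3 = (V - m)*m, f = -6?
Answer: 2688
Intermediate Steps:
E(V, m) = -3*m*(V - m) (E(V, m) = -3*(V - m)*m = -3*m*(V - m))
(16*8)*(E(0, -3) + f) = (16*8)*(3*(-3)*(-3 - 1*0) - 6) = 128*(3*(-3)*(-3 + 0) - 6) = 128*(3*(-3)*(-3) - 6) = 128*(27 - 6) = 128*21 = 2688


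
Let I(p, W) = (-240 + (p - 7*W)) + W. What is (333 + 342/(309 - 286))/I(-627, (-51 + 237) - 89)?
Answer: -127/529 ≈ -0.24008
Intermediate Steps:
I(p, W) = -240 + p - 6*W (I(p, W) = (-240 + p - 7*W) + W = -240 + p - 6*W)
(333 + 342/(309 - 286))/I(-627, (-51 + 237) - 89) = (333 + 342/(309 - 286))/(-240 - 627 - 6*((-51 + 237) - 89)) = (333 + 342/23)/(-240 - 627 - 6*(186 - 89)) = (333 + (1/23)*342)/(-240 - 627 - 6*97) = (333 + 342/23)/(-240 - 627 - 582) = (8001/23)/(-1449) = (8001/23)*(-1/1449) = -127/529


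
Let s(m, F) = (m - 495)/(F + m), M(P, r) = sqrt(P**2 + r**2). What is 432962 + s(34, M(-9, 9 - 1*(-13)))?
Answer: 255864868/591 + 461*sqrt(565)/591 ≈ 4.3295e+5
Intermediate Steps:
s(m, F) = (-495 + m)/(F + m)
432962 + s(34, M(-9, 9 - 1*(-13))) = 432962 + (-495 + 34)/(sqrt((-9)**2 + (9 - 1*(-13))**2) + 34) = 432962 - 461/(sqrt(81 + (9 + 13)**2) + 34) = 432962 - 461/(sqrt(81 + 22**2) + 34) = 432962 - 461/(sqrt(81 + 484) + 34) = 432962 - 461/(sqrt(565) + 34) = 432962 - 461/(34 + sqrt(565))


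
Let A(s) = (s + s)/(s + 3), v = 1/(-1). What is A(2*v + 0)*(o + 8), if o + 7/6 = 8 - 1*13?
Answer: -22/3 ≈ -7.3333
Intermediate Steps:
v = -1 (v = 1*(-1) = -1)
o = -37/6 (o = -7/6 + (8 - 1*13) = -7/6 + (8 - 13) = -7/6 - 5 = -37/6 ≈ -6.1667)
A(s) = 2*s/(3 + s) (A(s) = (2*s)/(3 + s) = 2*s/(3 + s))
A(2*v + 0)*(o + 8) = (2*(2*(-1) + 0)/(3 + (2*(-1) + 0)))*(-37/6 + 8) = (2*(-2 + 0)/(3 + (-2 + 0)))*(11/6) = (2*(-2)/(3 - 2))*(11/6) = (2*(-2)/1)*(11/6) = (2*(-2)*1)*(11/6) = -4*11/6 = -22/3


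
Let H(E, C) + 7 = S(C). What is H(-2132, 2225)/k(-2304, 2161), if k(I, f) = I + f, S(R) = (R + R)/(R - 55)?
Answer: 1074/31031 ≈ 0.034611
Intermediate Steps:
S(R) = 2*R/(-55 + R) (S(R) = (2*R)/(-55 + R) = 2*R/(-55 + R))
H(E, C) = -7 + 2*C/(-55 + C)
H(-2132, 2225)/k(-2304, 2161) = (5*(77 - 1*2225)/(-55 + 2225))/(-2304 + 2161) = (5*(77 - 2225)/2170)/(-143) = (5*(1/2170)*(-2148))*(-1/143) = -1074/217*(-1/143) = 1074/31031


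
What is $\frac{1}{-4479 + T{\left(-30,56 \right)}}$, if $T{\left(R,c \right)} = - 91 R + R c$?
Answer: $- \frac{1}{3429} \approx -0.00029163$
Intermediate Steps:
$\frac{1}{-4479 + T{\left(-30,56 \right)}} = \frac{1}{-4479 - 30 \left(-91 + 56\right)} = \frac{1}{-4479 - -1050} = \frac{1}{-4479 + 1050} = \frac{1}{-3429} = - \frac{1}{3429}$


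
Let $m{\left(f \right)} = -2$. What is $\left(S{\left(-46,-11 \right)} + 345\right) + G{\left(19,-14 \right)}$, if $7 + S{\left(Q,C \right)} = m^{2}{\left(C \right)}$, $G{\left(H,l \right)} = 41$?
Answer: $383$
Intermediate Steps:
$S{\left(Q,C \right)} = -3$ ($S{\left(Q,C \right)} = -7 + \left(-2\right)^{2} = -7 + 4 = -3$)
$\left(S{\left(-46,-11 \right)} + 345\right) + G{\left(19,-14 \right)} = \left(-3 + 345\right) + 41 = 342 + 41 = 383$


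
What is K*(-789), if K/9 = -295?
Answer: 2094795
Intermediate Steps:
K = -2655 (K = 9*(-295) = -2655)
K*(-789) = -2655*(-789) = 2094795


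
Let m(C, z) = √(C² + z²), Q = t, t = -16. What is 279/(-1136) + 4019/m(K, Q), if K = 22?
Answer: -279/1136 + 4019*√185/370 ≈ 147.50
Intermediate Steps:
Q = -16
279/(-1136) + 4019/m(K, Q) = 279/(-1136) + 4019/(√(22² + (-16)²)) = 279*(-1/1136) + 4019/(√(484 + 256)) = -279/1136 + 4019/(√740) = -279/1136 + 4019/((2*√185)) = -279/1136 + 4019*(√185/370) = -279/1136 + 4019*√185/370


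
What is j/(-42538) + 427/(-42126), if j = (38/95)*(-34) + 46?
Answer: -6974503/639984210 ≈ -0.010898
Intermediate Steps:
j = 162/5 (j = (38*(1/95))*(-34) + 46 = (⅖)*(-34) + 46 = -68/5 + 46 = 162/5 ≈ 32.400)
j/(-42538) + 427/(-42126) = (162/5)/(-42538) + 427/(-42126) = (162/5)*(-1/42538) + 427*(-1/42126) = -81/106345 - 61/6018 = -6974503/639984210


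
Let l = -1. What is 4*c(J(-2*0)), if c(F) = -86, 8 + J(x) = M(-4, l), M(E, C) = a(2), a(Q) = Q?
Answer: -344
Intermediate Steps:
M(E, C) = 2
J(x) = -6 (J(x) = -8 + 2 = -6)
4*c(J(-2*0)) = 4*(-86) = -344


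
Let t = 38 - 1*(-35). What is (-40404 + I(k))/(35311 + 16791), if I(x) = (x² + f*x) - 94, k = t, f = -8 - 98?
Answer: -42907/52102 ≈ -0.82352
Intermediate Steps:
t = 73 (t = 38 + 35 = 73)
f = -106
k = 73
I(x) = -94 + x² - 106*x (I(x) = (x² - 106*x) - 94 = -94 + x² - 106*x)
(-40404 + I(k))/(35311 + 16791) = (-40404 + (-94 + 73² - 106*73))/(35311 + 16791) = (-40404 + (-94 + 5329 - 7738))/52102 = (-40404 - 2503)*(1/52102) = -42907*1/52102 = -42907/52102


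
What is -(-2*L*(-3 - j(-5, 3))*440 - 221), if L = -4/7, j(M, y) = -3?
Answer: 221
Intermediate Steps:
L = -4/7 (L = -4*⅐ = -4/7 ≈ -0.57143)
-(-2*L*(-3 - j(-5, 3))*440 - 221) = -(-(-8)*(-3 - 1*(-3))/7*440 - 221) = -(-(-8)*(-3 + 3)/7*440 - 221) = -(-(-8)*0/7*440 - 221) = -(-2*0*440 - 221) = -(0*440 - 221) = -(0 - 221) = -1*(-221) = 221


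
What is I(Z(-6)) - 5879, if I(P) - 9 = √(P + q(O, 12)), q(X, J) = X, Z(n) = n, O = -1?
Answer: -5870 + I*√7 ≈ -5870.0 + 2.6458*I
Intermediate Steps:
I(P) = 9 + √(-1 + P) (I(P) = 9 + √(P - 1) = 9 + √(-1 + P))
I(Z(-6)) - 5879 = (9 + √(-1 - 6)) - 5879 = (9 + √(-7)) - 5879 = (9 + I*√7) - 5879 = -5870 + I*√7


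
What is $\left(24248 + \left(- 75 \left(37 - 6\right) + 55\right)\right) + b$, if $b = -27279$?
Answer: $-5301$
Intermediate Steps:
$\left(24248 + \left(- 75 \left(37 - 6\right) + 55\right)\right) + b = \left(24248 + \left(- 75 \left(37 - 6\right) + 55\right)\right) - 27279 = \left(24248 + \left(\left(-75\right) 31 + 55\right)\right) - 27279 = \left(24248 + \left(-2325 + 55\right)\right) - 27279 = \left(24248 - 2270\right) - 27279 = 21978 - 27279 = -5301$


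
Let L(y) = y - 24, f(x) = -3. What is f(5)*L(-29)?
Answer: 159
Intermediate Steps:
L(y) = -24 + y
f(5)*L(-29) = -3*(-24 - 29) = -3*(-53) = 159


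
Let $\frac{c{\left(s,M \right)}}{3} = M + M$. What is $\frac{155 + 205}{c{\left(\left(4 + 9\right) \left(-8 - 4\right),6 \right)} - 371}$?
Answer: $- \frac{72}{67} \approx -1.0746$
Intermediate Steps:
$c{\left(s,M \right)} = 6 M$ ($c{\left(s,M \right)} = 3 \left(M + M\right) = 3 \cdot 2 M = 6 M$)
$\frac{155 + 205}{c{\left(\left(4 + 9\right) \left(-8 - 4\right),6 \right)} - 371} = \frac{155 + 205}{6 \cdot 6 - 371} = \frac{360}{36 - 371} = \frac{360}{-335} = 360 \left(- \frac{1}{335}\right) = - \frac{72}{67}$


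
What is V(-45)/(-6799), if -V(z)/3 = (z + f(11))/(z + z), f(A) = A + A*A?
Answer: -29/67990 ≈ -0.00042653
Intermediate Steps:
f(A) = A + A**2
V(z) = -3*(132 + z)/(2*z) (V(z) = -3*(z + 11*(1 + 11))/(z + z) = -3*(z + 11*12)/(2*z) = -3*(z + 132)*1/(2*z) = -3*(132 + z)*1/(2*z) = -3*(132 + z)/(2*z))
V(-45)/(-6799) = (-3/2 - 198/(-45))/(-6799) = (-3/2 - 198*(-1/45))*(-1/6799) = (-3/2 + 22/5)*(-1/6799) = (29/10)*(-1/6799) = -29/67990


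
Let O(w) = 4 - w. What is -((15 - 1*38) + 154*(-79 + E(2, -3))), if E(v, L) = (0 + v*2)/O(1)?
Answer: 35951/3 ≈ 11984.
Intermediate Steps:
E(v, L) = 2*v/3 (E(v, L) = (0 + v*2)/(4 - 1*1) = (0 + 2*v)/(4 - 1) = (2*v)/3 = (2*v)*(1/3) = 2*v/3)
-((15 - 1*38) + 154*(-79 + E(2, -3))) = -((15 - 1*38) + 154*(-79 + (2/3)*2)) = -((15 - 38) + 154*(-79 + 4/3)) = -(-23 + 154*(-233/3)) = -(-23 - 35882/3) = -1*(-35951/3) = 35951/3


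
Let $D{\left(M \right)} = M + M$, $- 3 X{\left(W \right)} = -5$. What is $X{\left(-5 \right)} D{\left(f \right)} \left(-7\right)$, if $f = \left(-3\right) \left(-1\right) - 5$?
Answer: $\frac{140}{3} \approx 46.667$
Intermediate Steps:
$f = -2$ ($f = 3 - 5 = -2$)
$X{\left(W \right)} = \frac{5}{3}$ ($X{\left(W \right)} = \left(- \frac{1}{3}\right) \left(-5\right) = \frac{5}{3}$)
$D{\left(M \right)} = 2 M$
$X{\left(-5 \right)} D{\left(f \right)} \left(-7\right) = \frac{5 \cdot 2 \left(-2\right)}{3} \left(-7\right) = \frac{5}{3} \left(-4\right) \left(-7\right) = \left(- \frac{20}{3}\right) \left(-7\right) = \frac{140}{3}$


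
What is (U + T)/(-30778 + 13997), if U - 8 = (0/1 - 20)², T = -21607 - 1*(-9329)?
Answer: 11870/16781 ≈ 0.70735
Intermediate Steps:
T = -12278 (T = -21607 + 9329 = -12278)
U = 408 (U = 8 + (0/1 - 20)² = 8 + (0*1 - 20)² = 8 + (0 - 20)² = 8 + (-20)² = 8 + 400 = 408)
(U + T)/(-30778 + 13997) = (408 - 12278)/(-30778 + 13997) = -11870/(-16781) = -11870*(-1/16781) = 11870/16781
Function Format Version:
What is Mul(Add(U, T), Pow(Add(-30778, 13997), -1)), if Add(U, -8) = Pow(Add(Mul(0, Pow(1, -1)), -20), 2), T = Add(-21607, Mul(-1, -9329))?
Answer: Rational(11870, 16781) ≈ 0.70735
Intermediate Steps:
T = -12278 (T = Add(-21607, 9329) = -12278)
U = 408 (U = Add(8, Pow(Add(Mul(0, Pow(1, -1)), -20), 2)) = Add(8, Pow(Add(Mul(0, 1), -20), 2)) = Add(8, Pow(Add(0, -20), 2)) = Add(8, Pow(-20, 2)) = Add(8, 400) = 408)
Mul(Add(U, T), Pow(Add(-30778, 13997), -1)) = Mul(Add(408, -12278), Pow(Add(-30778, 13997), -1)) = Mul(-11870, Pow(-16781, -1)) = Mul(-11870, Rational(-1, 16781)) = Rational(11870, 16781)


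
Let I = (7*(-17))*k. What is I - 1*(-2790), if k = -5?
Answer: 3385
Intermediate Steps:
I = 595 (I = (7*(-17))*(-5) = -119*(-5) = 595)
I - 1*(-2790) = 595 - 1*(-2790) = 595 + 2790 = 3385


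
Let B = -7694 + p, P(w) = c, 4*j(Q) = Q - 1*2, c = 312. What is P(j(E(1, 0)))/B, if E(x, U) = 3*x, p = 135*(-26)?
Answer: -78/2801 ≈ -0.027847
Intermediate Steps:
p = -3510
j(Q) = -½ + Q/4 (j(Q) = (Q - 1*2)/4 = (Q - 2)/4 = (-2 + Q)/4 = -½ + Q/4)
P(w) = 312
B = -11204 (B = -7694 - 3510 = -11204)
P(j(E(1, 0)))/B = 312/(-11204) = 312*(-1/11204) = -78/2801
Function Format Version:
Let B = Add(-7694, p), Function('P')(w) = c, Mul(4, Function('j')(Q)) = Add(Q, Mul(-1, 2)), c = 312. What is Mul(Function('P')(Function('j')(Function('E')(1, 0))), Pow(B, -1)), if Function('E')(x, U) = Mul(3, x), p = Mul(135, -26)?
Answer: Rational(-78, 2801) ≈ -0.027847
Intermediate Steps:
p = -3510
Function('j')(Q) = Add(Rational(-1, 2), Mul(Rational(1, 4), Q)) (Function('j')(Q) = Mul(Rational(1, 4), Add(Q, Mul(-1, 2))) = Mul(Rational(1, 4), Add(Q, -2)) = Mul(Rational(1, 4), Add(-2, Q)) = Add(Rational(-1, 2), Mul(Rational(1, 4), Q)))
Function('P')(w) = 312
B = -11204 (B = Add(-7694, -3510) = -11204)
Mul(Function('P')(Function('j')(Function('E')(1, 0))), Pow(B, -1)) = Mul(312, Pow(-11204, -1)) = Mul(312, Rational(-1, 11204)) = Rational(-78, 2801)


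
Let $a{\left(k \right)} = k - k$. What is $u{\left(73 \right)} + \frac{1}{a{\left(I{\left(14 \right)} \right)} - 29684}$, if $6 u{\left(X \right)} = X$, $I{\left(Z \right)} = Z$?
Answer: $\frac{1083463}{89052} \approx 12.167$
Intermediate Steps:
$a{\left(k \right)} = 0$
$u{\left(X \right)} = \frac{X}{6}$
$u{\left(73 \right)} + \frac{1}{a{\left(I{\left(14 \right)} \right)} - 29684} = \frac{1}{6} \cdot 73 + \frac{1}{0 - 29684} = \frac{73}{6} + \frac{1}{-29684} = \frac{73}{6} - \frac{1}{29684} = \frac{1083463}{89052}$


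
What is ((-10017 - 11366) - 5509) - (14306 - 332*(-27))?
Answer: -50162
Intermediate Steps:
((-10017 - 11366) - 5509) - (14306 - 332*(-27)) = (-21383 - 5509) - (14306 + 8964) = -26892 - 1*23270 = -26892 - 23270 = -50162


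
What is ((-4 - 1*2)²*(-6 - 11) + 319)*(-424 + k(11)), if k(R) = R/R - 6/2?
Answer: 124818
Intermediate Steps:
k(R) = -2 (k(R) = 1 - 6*½ = 1 - 3 = -2)
((-4 - 1*2)²*(-6 - 11) + 319)*(-424 + k(11)) = ((-4 - 1*2)²*(-6 - 11) + 319)*(-424 - 2) = ((-4 - 2)²*(-17) + 319)*(-426) = ((-6)²*(-17) + 319)*(-426) = (36*(-17) + 319)*(-426) = (-612 + 319)*(-426) = -293*(-426) = 124818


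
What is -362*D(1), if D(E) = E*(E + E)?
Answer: -724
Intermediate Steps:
D(E) = 2*E**2 (D(E) = E*(2*E) = 2*E**2)
-362*D(1) = -724*1**2 = -724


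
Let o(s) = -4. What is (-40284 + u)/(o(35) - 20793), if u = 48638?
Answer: -8354/20797 ≈ -0.40169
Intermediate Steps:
(-40284 + u)/(o(35) - 20793) = (-40284 + 48638)/(-4 - 20793) = 8354/(-20797) = 8354*(-1/20797) = -8354/20797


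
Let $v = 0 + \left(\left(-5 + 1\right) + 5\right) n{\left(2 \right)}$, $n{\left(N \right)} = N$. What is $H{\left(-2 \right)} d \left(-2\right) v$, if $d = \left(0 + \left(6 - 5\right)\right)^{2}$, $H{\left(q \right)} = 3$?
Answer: $-12$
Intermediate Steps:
$d = 1$ ($d = \left(0 + \left(6 - 5\right)\right)^{2} = \left(0 + 1\right)^{2} = 1^{2} = 1$)
$v = 2$ ($v = 0 + \left(\left(-5 + 1\right) + 5\right) 2 = 0 + \left(-4 + 5\right) 2 = 0 + 1 \cdot 2 = 0 + 2 = 2$)
$H{\left(-2 \right)} d \left(-2\right) v = 3 \cdot 1 \left(-2\right) 2 = 3 \left(-2\right) 2 = \left(-6\right) 2 = -12$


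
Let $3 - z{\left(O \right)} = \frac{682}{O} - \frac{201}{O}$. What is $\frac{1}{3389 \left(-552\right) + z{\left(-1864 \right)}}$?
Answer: $- \frac{1864}{3487030919} \approx -5.3455 \cdot 10^{-7}$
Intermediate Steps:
$z{\left(O \right)} = 3 - \frac{481}{O}$ ($z{\left(O \right)} = 3 - \left(\frac{682}{O} - \frac{201}{O}\right) = 3 - \frac{481}{O}$)
$\frac{1}{3389 \left(-552\right) + z{\left(-1864 \right)}} = \frac{1}{3389 \left(-552\right) + \left(3 - \frac{481}{-1864}\right)} = \frac{1}{-1870728 + \left(3 - - \frac{481}{1864}\right)} = \frac{1}{-1870728 + \left(3 + \frac{481}{1864}\right)} = \frac{1}{-1870728 + \frac{6073}{1864}} = \frac{1}{- \frac{3487030919}{1864}} = - \frac{1864}{3487030919}$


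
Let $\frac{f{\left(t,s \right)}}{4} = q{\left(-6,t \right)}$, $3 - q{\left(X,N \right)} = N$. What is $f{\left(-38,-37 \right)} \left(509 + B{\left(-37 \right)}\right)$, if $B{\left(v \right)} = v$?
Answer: $77408$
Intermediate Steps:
$q{\left(X,N \right)} = 3 - N$
$f{\left(t,s \right)} = 12 - 4 t$ ($f{\left(t,s \right)} = 4 \left(3 - t\right) = 12 - 4 t$)
$f{\left(-38,-37 \right)} \left(509 + B{\left(-37 \right)}\right) = \left(12 - -152\right) \left(509 - 37\right) = \left(12 + 152\right) 472 = 164 \cdot 472 = 77408$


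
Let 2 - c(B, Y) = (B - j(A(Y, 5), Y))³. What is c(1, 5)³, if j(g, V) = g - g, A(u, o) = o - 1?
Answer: 1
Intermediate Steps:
A(u, o) = -1 + o
j(g, V) = 0
c(B, Y) = 2 - B³ (c(B, Y) = 2 - (B - 1*0)³ = 2 - (B + 0)³ = 2 - B³)
c(1, 5)³ = (2 - 1*1³)³ = (2 - 1*1)³ = (2 - 1)³ = 1³ = 1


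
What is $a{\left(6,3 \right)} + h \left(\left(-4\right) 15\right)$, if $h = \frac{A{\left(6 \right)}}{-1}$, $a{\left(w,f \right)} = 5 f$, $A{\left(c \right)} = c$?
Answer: $375$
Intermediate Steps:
$h = -6$ ($h = \frac{6}{-1} = 6 \left(-1\right) = -6$)
$a{\left(6,3 \right)} + h \left(\left(-4\right) 15\right) = 5 \cdot 3 - 6 \left(\left(-4\right) 15\right) = 15 - -360 = 15 + 360 = 375$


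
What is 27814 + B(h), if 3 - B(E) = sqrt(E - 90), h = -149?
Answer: 27817 - I*sqrt(239) ≈ 27817.0 - 15.46*I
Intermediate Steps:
B(E) = 3 - sqrt(-90 + E) (B(E) = 3 - sqrt(E - 90) = 3 - sqrt(-90 + E))
27814 + B(h) = 27814 + (3 - sqrt(-90 - 149)) = 27814 + (3 - sqrt(-239)) = 27814 + (3 - I*sqrt(239)) = 27817 - I*sqrt(239)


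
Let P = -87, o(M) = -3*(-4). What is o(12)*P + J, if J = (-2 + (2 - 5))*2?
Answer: -1054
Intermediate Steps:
o(M) = 12
J = -10 (J = (-2 - 3)*2 = -5*2 = -10)
o(12)*P + J = 12*(-87) - 10 = -1044 - 10 = -1054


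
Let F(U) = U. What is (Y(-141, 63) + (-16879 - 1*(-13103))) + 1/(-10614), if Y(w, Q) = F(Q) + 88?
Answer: -38475751/10614 ≈ -3625.0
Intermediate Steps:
Y(w, Q) = 88 + Q (Y(w, Q) = Q + 88 = 88 + Q)
(Y(-141, 63) + (-16879 - 1*(-13103))) + 1/(-10614) = ((88 + 63) + (-16879 - 1*(-13103))) + 1/(-10614) = (151 + (-16879 + 13103)) - 1/10614 = (151 - 3776) - 1/10614 = -3625 - 1/10614 = -38475751/10614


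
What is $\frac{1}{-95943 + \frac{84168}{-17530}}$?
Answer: $- \frac{8765}{840982479} \approx -1.0422 \cdot 10^{-5}$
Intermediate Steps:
$\frac{1}{-95943 + \frac{84168}{-17530}} = \frac{1}{-95943 + 84168 \left(- \frac{1}{17530}\right)} = \frac{1}{-95943 - \frac{42084}{8765}} = \frac{1}{- \frac{840982479}{8765}} = - \frac{8765}{840982479}$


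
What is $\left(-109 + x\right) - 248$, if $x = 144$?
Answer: $-213$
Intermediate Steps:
$\left(-109 + x\right) - 248 = \left(-109 + 144\right) - 248 = 35 - 248 = -213$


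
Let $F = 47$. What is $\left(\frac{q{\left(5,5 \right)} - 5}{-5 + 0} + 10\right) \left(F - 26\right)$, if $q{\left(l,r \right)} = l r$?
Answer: $126$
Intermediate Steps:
$\left(\frac{q{\left(5,5 \right)} - 5}{-5 + 0} + 10\right) \left(F - 26\right) = \left(\frac{5 \cdot 5 - 5}{-5 + 0} + 10\right) \left(47 - 26\right) = \left(\frac{25 - 5}{-5} + 10\right) 21 = \left(20 \left(- \frac{1}{5}\right) + 10\right) 21 = \left(-4 + 10\right) 21 = 6 \cdot 21 = 126$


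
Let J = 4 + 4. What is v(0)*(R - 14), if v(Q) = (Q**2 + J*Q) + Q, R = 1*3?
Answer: 0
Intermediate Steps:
J = 8
R = 3
v(Q) = Q**2 + 9*Q (v(Q) = (Q**2 + 8*Q) + Q = Q**2 + 9*Q)
v(0)*(R - 14) = (0*(9 + 0))*(3 - 14) = (0*9)*(-11) = 0*(-11) = 0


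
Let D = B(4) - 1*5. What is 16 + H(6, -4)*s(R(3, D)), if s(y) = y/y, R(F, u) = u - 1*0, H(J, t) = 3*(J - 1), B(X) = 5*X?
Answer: 31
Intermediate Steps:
D = 15 (D = 5*4 - 1*5 = 20 - 5 = 15)
H(J, t) = -3 + 3*J (H(J, t) = 3*(-1 + J) = -3 + 3*J)
R(F, u) = u (R(F, u) = u + 0 = u)
s(y) = 1
16 + H(6, -4)*s(R(3, D)) = 16 + (-3 + 3*6)*1 = 16 + (-3 + 18)*1 = 16 + 15*1 = 16 + 15 = 31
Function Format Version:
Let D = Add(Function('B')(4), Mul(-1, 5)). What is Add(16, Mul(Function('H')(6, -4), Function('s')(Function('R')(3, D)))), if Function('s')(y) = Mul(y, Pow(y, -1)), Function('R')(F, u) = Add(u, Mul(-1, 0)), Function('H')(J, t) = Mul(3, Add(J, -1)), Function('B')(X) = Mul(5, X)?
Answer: 31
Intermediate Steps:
D = 15 (D = Add(Mul(5, 4), Mul(-1, 5)) = Add(20, -5) = 15)
Function('H')(J, t) = Add(-3, Mul(3, J)) (Function('H')(J, t) = Mul(3, Add(-1, J)) = Add(-3, Mul(3, J)))
Function('R')(F, u) = u (Function('R')(F, u) = Add(u, 0) = u)
Function('s')(y) = 1
Add(16, Mul(Function('H')(6, -4), Function('s')(Function('R')(3, D)))) = Add(16, Mul(Add(-3, Mul(3, 6)), 1)) = Add(16, Mul(Add(-3, 18), 1)) = Add(16, Mul(15, 1)) = Add(16, 15) = 31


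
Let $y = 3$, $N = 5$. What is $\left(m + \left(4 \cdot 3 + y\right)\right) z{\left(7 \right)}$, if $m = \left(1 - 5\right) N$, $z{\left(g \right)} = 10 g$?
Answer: $-350$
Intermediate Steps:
$m = -20$ ($m = \left(1 - 5\right) 5 = \left(-4\right) 5 = -20$)
$\left(m + \left(4 \cdot 3 + y\right)\right) z{\left(7 \right)} = \left(-20 + \left(4 \cdot 3 + 3\right)\right) 10 \cdot 7 = \left(-20 + \left(12 + 3\right)\right) 70 = \left(-20 + 15\right) 70 = \left(-5\right) 70 = -350$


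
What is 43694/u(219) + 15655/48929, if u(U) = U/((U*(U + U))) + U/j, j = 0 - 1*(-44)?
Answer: 20601591477601/2347760207 ≈ 8775.0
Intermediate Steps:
j = 44 (j = 0 + 44 = 44)
u(U) = 1/(2*U) + U/44 (u(U) = U/((U*(U + U))) + U/44 = U/((U*(2*U))) + U*(1/44) = U/((2*U²)) + U/44 = U*(1/(2*U²)) + U/44 = 1/(2*U) + U/44)
43694/u(219) + 15655/48929 = 43694/(((1/44)*(22 + 219²)/219)) + 15655/48929 = 43694/(((1/44)*(1/219)*(22 + 47961))) + 15655*(1/48929) = 43694/(((1/44)*(1/219)*47983)) + 15655/48929 = 43694/(47983/9636) + 15655/48929 = 43694*(9636/47983) + 15655/48929 = 421035384/47983 + 15655/48929 = 20601591477601/2347760207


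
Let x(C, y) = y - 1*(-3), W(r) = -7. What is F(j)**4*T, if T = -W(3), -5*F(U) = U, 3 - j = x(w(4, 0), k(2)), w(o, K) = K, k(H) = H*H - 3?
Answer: 7/625 ≈ 0.011200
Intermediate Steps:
k(H) = -3 + H**2 (k(H) = H**2 - 3 = -3 + H**2)
x(C, y) = 3 + y (x(C, y) = y + 3 = 3 + y)
j = -1 (j = 3 - (3 + (-3 + 2**2)) = 3 - (3 + (-3 + 4)) = 3 - (3 + 1) = 3 - 1*4 = 3 - 4 = -1)
F(U) = -U/5
T = 7 (T = -1*(-7) = 7)
F(j)**4*T = (-1/5*(-1))**4*7 = (1/5)**4*7 = (1/625)*7 = 7/625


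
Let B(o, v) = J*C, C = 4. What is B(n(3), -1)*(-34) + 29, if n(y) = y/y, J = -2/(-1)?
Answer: -243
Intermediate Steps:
J = 2 (J = -2*(-1) = 2)
n(y) = 1
B(o, v) = 8 (B(o, v) = 2*4 = 8)
B(n(3), -1)*(-34) + 29 = 8*(-34) + 29 = -272 + 29 = -243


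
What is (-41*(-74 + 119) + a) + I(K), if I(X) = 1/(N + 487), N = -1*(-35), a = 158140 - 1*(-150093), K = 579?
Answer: 159934537/522 ≈ 3.0639e+5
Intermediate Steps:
a = 308233 (a = 158140 + 150093 = 308233)
N = 35
I(X) = 1/522 (I(X) = 1/(35 + 487) = 1/522)
(-41*(-74 + 119) + a) + I(K) = (-41*(-74 + 119) + 308233) + 1/522 = (-41*45 + 308233) + 1/522 = (-1845 + 308233) + 1/522 = 306388 + 1/522 = 159934537/522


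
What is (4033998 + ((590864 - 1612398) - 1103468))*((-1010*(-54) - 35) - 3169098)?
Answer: -5945745578628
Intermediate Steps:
(4033998 + ((590864 - 1612398) - 1103468))*((-1010*(-54) - 35) - 3169098) = (4033998 + (-1021534 - 1103468))*((54540 - 35) - 3169098) = (4033998 - 2125002)*(54505 - 3169098) = 1908996*(-3114593) = -5945745578628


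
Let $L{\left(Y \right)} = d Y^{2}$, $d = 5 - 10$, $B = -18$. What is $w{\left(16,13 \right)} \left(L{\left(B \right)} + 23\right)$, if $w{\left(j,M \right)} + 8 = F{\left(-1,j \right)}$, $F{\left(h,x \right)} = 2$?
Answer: $9582$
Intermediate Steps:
$w{\left(j,M \right)} = -6$ ($w{\left(j,M \right)} = -8 + 2 = -6$)
$d = -5$ ($d = 5 - 10 = -5$)
$L{\left(Y \right)} = - 5 Y^{2}$
$w{\left(16,13 \right)} \left(L{\left(B \right)} + 23\right) = - 6 \left(- 5 \left(-18\right)^{2} + 23\right) = - 6 \left(\left(-5\right) 324 + 23\right) = - 6 \left(-1620 + 23\right) = \left(-6\right) \left(-1597\right) = 9582$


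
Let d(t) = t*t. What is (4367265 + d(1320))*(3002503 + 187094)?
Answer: 19487369155005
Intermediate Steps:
d(t) = t²
(4367265 + d(1320))*(3002503 + 187094) = (4367265 + 1320²)*(3002503 + 187094) = (4367265 + 1742400)*3189597 = 6109665*3189597 = 19487369155005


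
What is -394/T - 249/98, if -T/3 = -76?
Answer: -11923/2793 ≈ -4.2689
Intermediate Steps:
T = 228 (T = -3*(-76) = 228)
-394/T - 249/98 = -394/228 - 249/98 = -394*1/228 - 249*1/98 = -197/114 - 249/98 = -11923/2793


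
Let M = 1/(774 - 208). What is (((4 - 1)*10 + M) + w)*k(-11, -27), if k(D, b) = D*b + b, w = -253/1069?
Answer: 2431281285/302527 ≈ 8036.6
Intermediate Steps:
M = 1/566 ≈ 0.0017668
w = -253/1069 (w = -253*1/1069 = -253/1069 ≈ -0.23667)
k(D, b) = b + D*b
(((4 - 1)*10 + M) + w)*k(-11, -27) = (((4 - 1)*10 + 1/566) - 253/1069)*(-27*(1 - 11)) = ((3*10 + 1/566) - 253/1069)*(-27*(-10)) = ((30 + 1/566) - 253/1069)*270 = (16981/566 - 253/1069)*270 = (18009491/605054)*270 = 2431281285/302527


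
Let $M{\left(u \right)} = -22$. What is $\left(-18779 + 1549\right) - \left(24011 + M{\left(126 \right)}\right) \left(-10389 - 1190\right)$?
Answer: $277751401$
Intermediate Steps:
$\left(-18779 + 1549\right) - \left(24011 + M{\left(126 \right)}\right) \left(-10389 - 1190\right) = \left(-18779 + 1549\right) - \left(24011 - 22\right) \left(-10389 - 1190\right) = -17230 - 23989 \left(-11579\right) = -17230 - -277768631 = -17230 + 277768631 = 277751401$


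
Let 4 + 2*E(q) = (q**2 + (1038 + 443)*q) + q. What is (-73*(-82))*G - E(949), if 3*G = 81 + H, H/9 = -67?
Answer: -4390143/2 ≈ -2.1951e+6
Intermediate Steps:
H = -603 (H = 9*(-67) = -603)
G = -174 (G = (81 - 603)/3 = (1/3)*(-522) = -174)
E(q) = -2 + q**2/2 + 741*q (E(q) = -2 + ((q**2 + (1038 + 443)*q) + q)/2 = -2 + ((q**2 + 1481*q) + q)/2 = -2 + (q**2 + 1482*q)/2 = -2 + (q**2/2 + 741*q) = -2 + q**2/2 + 741*q)
(-73*(-82))*G - E(949) = -73*(-82)*(-174) - (-2 + (1/2)*949**2 + 741*949) = 5986*(-174) - (-2 + (1/2)*900601 + 703209) = -1041564 - (-2 + 900601/2 + 703209) = -1041564 - 1*2307015/2 = -1041564 - 2307015/2 = -4390143/2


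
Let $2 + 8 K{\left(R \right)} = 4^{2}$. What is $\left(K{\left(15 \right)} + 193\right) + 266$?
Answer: $\frac{1843}{4} \approx 460.75$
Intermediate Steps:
$K{\left(R \right)} = \frac{7}{4}$ ($K{\left(R \right)} = - \frac{1}{4} + \frac{4^{2}}{8} = - \frac{1}{4} + \frac{1}{8} \cdot 16 = - \frac{1}{4} + 2 = \frac{7}{4}$)
$\left(K{\left(15 \right)} + 193\right) + 266 = \left(\frac{7}{4} + 193\right) + 266 = \frac{779}{4} + 266 = \frac{1843}{4}$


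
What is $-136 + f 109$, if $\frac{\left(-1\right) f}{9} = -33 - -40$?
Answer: $-7003$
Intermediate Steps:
$f = -63$ ($f = - 9 \left(-33 - -40\right) = - 9 \left(-33 + 40\right) = \left(-9\right) 7 = -63$)
$-136 + f 109 = -136 - 6867 = -7003$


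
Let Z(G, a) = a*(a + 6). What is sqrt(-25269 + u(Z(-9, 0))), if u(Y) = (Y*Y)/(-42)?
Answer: I*sqrt(25269) ≈ 158.96*I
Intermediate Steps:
Z(G, a) = a*(6 + a)
u(Y) = -Y**2/42 (u(Y) = Y**2*(-1/42) = -Y**2/42)
sqrt(-25269 + u(Z(-9, 0))) = sqrt(-25269 - (0*(6 + 0))**2/42) = sqrt(-25269 - (0*6)**2/42) = sqrt(-25269 - 1/42*0**2) = sqrt(-25269 - 1/42*0) = sqrt(-25269 + 0) = sqrt(-25269) = I*sqrt(25269)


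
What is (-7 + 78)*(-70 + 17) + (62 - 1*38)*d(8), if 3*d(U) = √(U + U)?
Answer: -3731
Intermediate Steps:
d(U) = √2*√U/3 (d(U) = √(U + U)/3 = √(2*U)/3 = (√2*√U)/3 = √2*√U/3)
(-7 + 78)*(-70 + 17) + (62 - 1*38)*d(8) = (-7 + 78)*(-70 + 17) + (62 - 1*38)*(√2*√8/3) = 71*(-53) + (62 - 38)*(√2*(2*√2)/3) = -3763 + 24*(4/3) = -3763 + 32 = -3731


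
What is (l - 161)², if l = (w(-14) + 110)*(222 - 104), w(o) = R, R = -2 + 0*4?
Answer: 158331889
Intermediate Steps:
R = -2 (R = -2 + 0 = -2)
w(o) = -2
l = 12744 (l = (-2 + 110)*(222 - 104) = 108*118 = 12744)
(l - 161)² = (12744 - 161)² = 12583² = 158331889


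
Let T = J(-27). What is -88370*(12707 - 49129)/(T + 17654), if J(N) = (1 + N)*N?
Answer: 804653035/4589 ≈ 1.7534e+5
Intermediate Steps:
J(N) = N*(1 + N)
T = 702 (T = -27*(1 - 27) = -27*(-26) = 702)
-88370*(12707 - 49129)/(T + 17654) = -88370*(12707 - 49129)/(702 + 17654) = -88370/(18356/(-36422)) = -88370/(18356*(-1/36422)) = -88370/(-9178/18211) = -88370*(-18211/9178) = 804653035/4589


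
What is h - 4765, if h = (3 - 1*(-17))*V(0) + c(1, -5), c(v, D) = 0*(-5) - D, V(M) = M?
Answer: -4760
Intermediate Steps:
c(v, D) = -D (c(v, D) = 0 - D = -D)
h = 5 (h = (3 - 1*(-17))*0 - 1*(-5) = (3 + 17)*0 + 5 = 20*0 + 5 = 0 + 5 = 5)
h - 4765 = 5 - 4765 = -4760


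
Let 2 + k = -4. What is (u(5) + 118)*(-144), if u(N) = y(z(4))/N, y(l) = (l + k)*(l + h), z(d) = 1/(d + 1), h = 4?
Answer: -2036304/125 ≈ -16290.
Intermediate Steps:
k = -6 (k = -2 - 4 = -6)
z(d) = 1/(1 + d)
y(l) = (-6 + l)*(4 + l) (y(l) = (l - 6)*(l + 4) = (-6 + l)*(4 + l))
u(N) = -609/(25*N) (u(N) = (-24 + (1/(1 + 4))² - 2/(1 + 4))/N = (-24 + (1/5)² - 2/5)/N = (-24 + (⅕)² - 2*⅕)/N = (-24 + 1/25 - ⅖)/N = -609/(25*N))
(u(5) + 118)*(-144) = (-609/25/5 + 118)*(-144) = (-609/25*⅕ + 118)*(-144) = (-609/125 + 118)*(-144) = (14141/125)*(-144) = -2036304/125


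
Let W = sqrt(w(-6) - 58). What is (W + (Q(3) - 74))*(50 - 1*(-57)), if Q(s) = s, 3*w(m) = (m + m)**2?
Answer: -7597 + 107*I*sqrt(10) ≈ -7597.0 + 338.36*I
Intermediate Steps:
w(m) = 4*m**2/3 (w(m) = (m + m)**2/3 = (2*m)**2/3 = (4*m**2)/3 = 4*m**2/3)
W = I*sqrt(10) (W = sqrt((4/3)*(-6)**2 - 58) = sqrt((4/3)*36 - 58) = sqrt(48 - 58) = sqrt(-10) = I*sqrt(10) ≈ 3.1623*I)
(W + (Q(3) - 74))*(50 - 1*(-57)) = (I*sqrt(10) + (3 - 74))*(50 - 1*(-57)) = (I*sqrt(10) - 71)*(50 + 57) = (-71 + I*sqrt(10))*107 = -7597 + 107*I*sqrt(10)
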